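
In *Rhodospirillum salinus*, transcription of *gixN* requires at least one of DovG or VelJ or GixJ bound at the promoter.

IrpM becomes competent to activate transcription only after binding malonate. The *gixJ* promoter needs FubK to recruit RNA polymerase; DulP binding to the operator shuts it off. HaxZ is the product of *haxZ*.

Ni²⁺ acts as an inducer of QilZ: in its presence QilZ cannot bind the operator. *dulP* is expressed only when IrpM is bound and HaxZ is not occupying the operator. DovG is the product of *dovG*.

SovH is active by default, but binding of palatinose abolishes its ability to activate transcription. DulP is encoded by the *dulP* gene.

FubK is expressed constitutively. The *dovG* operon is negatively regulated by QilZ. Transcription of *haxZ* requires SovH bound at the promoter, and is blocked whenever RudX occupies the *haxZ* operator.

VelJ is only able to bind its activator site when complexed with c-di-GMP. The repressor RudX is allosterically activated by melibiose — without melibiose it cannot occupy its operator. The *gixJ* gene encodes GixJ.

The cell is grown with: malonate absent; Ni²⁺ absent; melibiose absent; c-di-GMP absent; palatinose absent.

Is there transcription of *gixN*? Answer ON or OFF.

ON

Ni²⁺ is absent, so QilZ is active.
With repressor QilZ bound, *dovG* is not transcribed.
So DovG is not produced.
c-di-GMP is absent, so VelJ is inactive.
Melibiose is absent, so RudX is inactive.
Palatinose is absent, so SovH is active.
No repressor is bound and SovH is active, so *haxZ* is transcribed.
So HaxZ is produced and active.
Malonate is absent, so IrpM is inactive.
With repressor HaxZ bound, *dulP* is not transcribed.
So DulP is not produced.
FubK is produced constitutively and is active.
No repressor is bound and FubK is active, so *gixJ* is transcribed.
So GixJ is produced and active.
Activator GixJ is present, so *gixN* is transcribed.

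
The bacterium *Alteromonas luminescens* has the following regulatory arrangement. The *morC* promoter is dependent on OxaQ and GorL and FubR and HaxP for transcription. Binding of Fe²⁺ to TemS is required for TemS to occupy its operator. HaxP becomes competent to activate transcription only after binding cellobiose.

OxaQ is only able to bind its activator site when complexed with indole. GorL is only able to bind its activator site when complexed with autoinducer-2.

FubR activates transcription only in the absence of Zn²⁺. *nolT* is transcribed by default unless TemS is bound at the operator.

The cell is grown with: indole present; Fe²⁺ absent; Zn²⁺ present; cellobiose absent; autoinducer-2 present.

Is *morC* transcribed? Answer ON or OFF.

OFF

Indole is present, so OxaQ is active.
Autoinducer-2 is present, so GorL is active.
Zn²⁺ is present, so FubR is inactive.
Cellobiose is absent, so HaxP is inactive.
Required activator FubR is absent, so *morC* is not transcribed.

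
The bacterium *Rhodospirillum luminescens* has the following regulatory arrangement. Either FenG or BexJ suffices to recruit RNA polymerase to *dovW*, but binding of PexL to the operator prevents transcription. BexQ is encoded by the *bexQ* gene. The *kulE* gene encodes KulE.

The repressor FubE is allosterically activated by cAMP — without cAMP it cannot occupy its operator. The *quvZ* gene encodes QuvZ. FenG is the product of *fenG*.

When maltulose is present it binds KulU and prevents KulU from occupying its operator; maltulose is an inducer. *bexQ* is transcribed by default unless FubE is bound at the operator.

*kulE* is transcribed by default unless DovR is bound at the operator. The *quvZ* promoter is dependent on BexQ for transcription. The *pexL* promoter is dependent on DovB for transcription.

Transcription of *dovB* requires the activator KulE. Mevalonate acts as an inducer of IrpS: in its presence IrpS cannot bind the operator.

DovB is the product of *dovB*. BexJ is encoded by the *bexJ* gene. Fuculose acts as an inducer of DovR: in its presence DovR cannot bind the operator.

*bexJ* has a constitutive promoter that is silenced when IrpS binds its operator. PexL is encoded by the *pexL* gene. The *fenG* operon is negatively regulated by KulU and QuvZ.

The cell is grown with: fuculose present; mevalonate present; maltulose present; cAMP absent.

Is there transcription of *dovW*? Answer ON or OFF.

Maltulose is present, so KulU is inactive.
cAMP is absent, so FubE is inactive.
With no repressor bound, *bexQ* is transcribed.
So BexQ is produced and active.
No repressor is bound and BexQ is active, so *quvZ* is transcribed.
So QuvZ is produced and active.
With repressor QuvZ bound, *fenG* is not transcribed.
So FenG is not produced.
Mevalonate is present, so IrpS is inactive.
With no repressor bound, *bexJ* is transcribed.
So BexJ is produced and active.
Fuculose is present, so DovR is inactive.
With no repressor bound, *kulE* is transcribed.
So KulE is produced and active.
No repressor is bound and KulE is active, so *dovB* is transcribed.
So DovB is produced and active.
No repressor is bound and DovB is active, so *pexL* is transcribed.
So PexL is produced and active.
With repressor PexL bound, *dovW* is not transcribed.

OFF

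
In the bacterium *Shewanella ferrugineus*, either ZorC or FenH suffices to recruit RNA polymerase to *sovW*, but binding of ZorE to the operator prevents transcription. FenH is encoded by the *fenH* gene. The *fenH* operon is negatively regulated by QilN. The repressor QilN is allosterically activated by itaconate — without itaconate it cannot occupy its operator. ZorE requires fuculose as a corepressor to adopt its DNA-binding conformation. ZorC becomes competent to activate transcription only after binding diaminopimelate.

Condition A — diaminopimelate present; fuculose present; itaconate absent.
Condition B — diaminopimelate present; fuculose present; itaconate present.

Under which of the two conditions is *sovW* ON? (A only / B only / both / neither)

Condition A:
Diaminopimelate is present, so ZorC is active.
Fuculose is present, so ZorE is active.
Itaconate is absent, so QilN is inactive.
With no repressor bound, *fenH* is transcribed.
So FenH is produced and active.
With repressor ZorE bound, *sovW* is not transcribed.
→ *sovW* is OFF in A.
Condition B:
Diaminopimelate is present, so ZorC is active.
Fuculose is present, so ZorE is active.
Itaconate is present, so QilN is active.
With repressor QilN bound, *fenH* is not transcribed.
So FenH is not produced.
With repressor ZorE bound, *sovW* is not transcribed.
→ *sovW* is OFF in B.

neither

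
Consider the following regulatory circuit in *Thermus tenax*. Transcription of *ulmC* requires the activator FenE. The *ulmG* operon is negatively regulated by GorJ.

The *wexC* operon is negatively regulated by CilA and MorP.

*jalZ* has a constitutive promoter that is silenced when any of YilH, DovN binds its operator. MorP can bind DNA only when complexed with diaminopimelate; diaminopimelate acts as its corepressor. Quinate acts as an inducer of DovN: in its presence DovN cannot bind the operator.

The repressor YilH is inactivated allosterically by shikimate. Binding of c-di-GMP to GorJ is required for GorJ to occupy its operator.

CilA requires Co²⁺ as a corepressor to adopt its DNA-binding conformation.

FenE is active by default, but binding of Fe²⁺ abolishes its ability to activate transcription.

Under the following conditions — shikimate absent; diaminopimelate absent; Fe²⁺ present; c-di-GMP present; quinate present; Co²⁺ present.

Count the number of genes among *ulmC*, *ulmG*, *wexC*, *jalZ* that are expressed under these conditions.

0

Fe²⁺ is present, so FenE is inactive.
Required activator FenE is absent, so *ulmC* is not transcribed.
→ *ulmC* is OFF.
c-di-GMP is present, so GorJ is active.
With repressor GorJ bound, *ulmG* is not transcribed.
→ *ulmG* is OFF.
Co²⁺ is present, so CilA is active.
Diaminopimelate is absent, so MorP is inactive.
With repressor CilA bound, *wexC* is not transcribed.
→ *wexC* is OFF.
Shikimate is absent, so YilH is active.
Quinate is present, so DovN is inactive.
With repressor YilH bound, *jalZ* is not transcribed.
→ *jalZ* is OFF.
0 of the 4 genes are transcribed.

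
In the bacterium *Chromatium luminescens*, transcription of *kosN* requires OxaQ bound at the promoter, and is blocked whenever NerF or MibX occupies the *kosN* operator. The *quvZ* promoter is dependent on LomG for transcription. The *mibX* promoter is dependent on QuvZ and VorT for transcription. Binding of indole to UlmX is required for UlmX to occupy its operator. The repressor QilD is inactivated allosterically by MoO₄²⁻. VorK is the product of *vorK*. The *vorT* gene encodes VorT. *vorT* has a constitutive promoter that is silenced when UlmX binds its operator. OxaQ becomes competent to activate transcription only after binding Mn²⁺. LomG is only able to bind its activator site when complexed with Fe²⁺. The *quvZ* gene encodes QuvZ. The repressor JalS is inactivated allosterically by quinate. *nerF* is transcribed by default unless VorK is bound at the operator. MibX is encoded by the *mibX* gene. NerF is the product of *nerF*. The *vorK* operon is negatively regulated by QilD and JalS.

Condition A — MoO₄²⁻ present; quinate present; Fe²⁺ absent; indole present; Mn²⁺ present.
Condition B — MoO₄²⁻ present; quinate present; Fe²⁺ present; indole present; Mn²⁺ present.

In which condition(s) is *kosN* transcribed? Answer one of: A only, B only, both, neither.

Condition A:
MoO₄²⁻ is present, so QilD is inactive.
Quinate is present, so JalS is inactive.
With no repressor bound, *vorK* is transcribed.
So VorK is produced and active.
With repressor VorK bound, *nerF* is not transcribed.
So NerF is not produced.
Fe²⁺ is absent, so LomG is inactive.
Required activator LomG is absent, so *quvZ* is not transcribed.
So QuvZ is not produced.
Indole is present, so UlmX is active.
With repressor UlmX bound, *vorT* is not transcribed.
So VorT is not produced.
Required activator QuvZ is absent, so *mibX* is not transcribed.
So MibX is not produced.
Mn²⁺ is present, so OxaQ is active.
No repressor is bound and OxaQ is active, so *kosN* is transcribed.
→ *kosN* is ON in A.
Condition B:
MoO₄²⁻ is present, so QilD is inactive.
Quinate is present, so JalS is inactive.
With no repressor bound, *vorK* is transcribed.
So VorK is produced and active.
With repressor VorK bound, *nerF* is not transcribed.
So NerF is not produced.
Fe²⁺ is present, so LomG is active.
No repressor is bound and LomG is active, so *quvZ* is transcribed.
So QuvZ is produced and active.
Indole is present, so UlmX is active.
With repressor UlmX bound, *vorT* is not transcribed.
So VorT is not produced.
Required activator VorT is absent, so *mibX* is not transcribed.
So MibX is not produced.
Mn²⁺ is present, so OxaQ is active.
No repressor is bound and OxaQ is active, so *kosN* is transcribed.
→ *kosN* is ON in B.

both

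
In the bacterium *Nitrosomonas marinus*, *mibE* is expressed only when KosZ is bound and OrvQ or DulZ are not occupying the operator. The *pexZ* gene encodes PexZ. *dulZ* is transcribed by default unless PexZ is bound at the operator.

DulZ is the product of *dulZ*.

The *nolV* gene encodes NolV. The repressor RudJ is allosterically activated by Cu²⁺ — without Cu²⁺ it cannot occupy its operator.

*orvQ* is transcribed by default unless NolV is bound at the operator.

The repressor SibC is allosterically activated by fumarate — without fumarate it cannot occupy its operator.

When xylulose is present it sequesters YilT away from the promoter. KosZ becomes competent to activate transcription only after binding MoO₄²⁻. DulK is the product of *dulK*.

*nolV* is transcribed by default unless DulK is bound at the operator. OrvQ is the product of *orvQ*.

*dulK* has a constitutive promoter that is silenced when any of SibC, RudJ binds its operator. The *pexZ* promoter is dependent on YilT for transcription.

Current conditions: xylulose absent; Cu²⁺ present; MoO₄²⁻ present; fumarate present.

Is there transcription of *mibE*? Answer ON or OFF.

MoO₄²⁻ is present, so KosZ is active.
Fumarate is present, so SibC is active.
Cu²⁺ is present, so RudJ is active.
With repressor SibC bound, *dulK* is not transcribed.
So DulK is not produced.
With no repressor bound, *nolV* is transcribed.
So NolV is produced and active.
With repressor NolV bound, *orvQ* is not transcribed.
So OrvQ is not produced.
Xylulose is absent, so YilT is active.
No repressor is bound and YilT is active, so *pexZ* is transcribed.
So PexZ is produced and active.
With repressor PexZ bound, *dulZ* is not transcribed.
So DulZ is not produced.
No repressor is bound and KosZ is active, so *mibE* is transcribed.

ON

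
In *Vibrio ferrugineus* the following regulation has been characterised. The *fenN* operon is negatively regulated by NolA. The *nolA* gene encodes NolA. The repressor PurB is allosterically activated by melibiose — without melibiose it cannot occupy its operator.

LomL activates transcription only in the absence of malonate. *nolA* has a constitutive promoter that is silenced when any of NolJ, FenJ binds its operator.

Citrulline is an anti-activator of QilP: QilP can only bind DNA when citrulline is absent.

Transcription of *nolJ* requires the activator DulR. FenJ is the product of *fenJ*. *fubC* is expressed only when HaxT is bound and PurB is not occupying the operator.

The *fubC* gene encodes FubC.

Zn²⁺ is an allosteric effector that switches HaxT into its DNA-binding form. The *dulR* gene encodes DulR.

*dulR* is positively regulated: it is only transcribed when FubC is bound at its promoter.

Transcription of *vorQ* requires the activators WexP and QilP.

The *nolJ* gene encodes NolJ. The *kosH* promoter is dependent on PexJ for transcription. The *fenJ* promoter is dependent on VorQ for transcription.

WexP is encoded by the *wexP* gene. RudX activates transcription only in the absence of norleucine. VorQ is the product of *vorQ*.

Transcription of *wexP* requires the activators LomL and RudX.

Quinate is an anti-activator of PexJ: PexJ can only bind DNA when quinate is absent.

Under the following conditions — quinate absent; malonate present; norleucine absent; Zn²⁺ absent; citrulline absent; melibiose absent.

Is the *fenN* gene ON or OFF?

Melibiose is absent, so PurB is inactive.
Zn²⁺ is absent, so HaxT is inactive.
Required activator HaxT is absent, so *fubC* is not transcribed.
So FubC is not produced.
Required activator FubC is absent, so *dulR* is not transcribed.
So DulR is not produced.
Required activator DulR is absent, so *nolJ* is not transcribed.
So NolJ is not produced.
Malonate is present, so LomL is inactive.
Norleucine is absent, so RudX is active.
Required activator LomL is absent, so *wexP* is not transcribed.
So WexP is not produced.
Citrulline is absent, so QilP is active.
Required activator WexP is absent, so *vorQ* is not transcribed.
So VorQ is not produced.
Required activator VorQ is absent, so *fenJ* is not transcribed.
So FenJ is not produced.
With no repressor bound, *nolA* is transcribed.
So NolA is produced and active.
With repressor NolA bound, *fenN* is not transcribed.

OFF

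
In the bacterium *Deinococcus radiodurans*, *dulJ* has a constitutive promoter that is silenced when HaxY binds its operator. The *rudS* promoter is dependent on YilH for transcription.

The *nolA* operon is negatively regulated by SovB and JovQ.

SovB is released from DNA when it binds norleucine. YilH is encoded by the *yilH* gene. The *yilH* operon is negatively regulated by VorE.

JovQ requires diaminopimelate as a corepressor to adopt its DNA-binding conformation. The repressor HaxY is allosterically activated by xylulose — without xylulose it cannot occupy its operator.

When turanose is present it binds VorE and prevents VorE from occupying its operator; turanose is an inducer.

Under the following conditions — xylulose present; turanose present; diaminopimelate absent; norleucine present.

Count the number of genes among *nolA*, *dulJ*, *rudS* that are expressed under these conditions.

Norleucine is present, so SovB is inactive.
Diaminopimelate is absent, so JovQ is inactive.
With no repressor bound, *nolA* is transcribed.
→ *nolA* is ON.
Xylulose is present, so HaxY is active.
With repressor HaxY bound, *dulJ* is not transcribed.
→ *dulJ* is OFF.
Turanose is present, so VorE is inactive.
With no repressor bound, *yilH* is transcribed.
So YilH is produced and active.
No repressor is bound and YilH is active, so *rudS* is transcribed.
→ *rudS* is ON.
2 of the 3 genes are transcribed.

2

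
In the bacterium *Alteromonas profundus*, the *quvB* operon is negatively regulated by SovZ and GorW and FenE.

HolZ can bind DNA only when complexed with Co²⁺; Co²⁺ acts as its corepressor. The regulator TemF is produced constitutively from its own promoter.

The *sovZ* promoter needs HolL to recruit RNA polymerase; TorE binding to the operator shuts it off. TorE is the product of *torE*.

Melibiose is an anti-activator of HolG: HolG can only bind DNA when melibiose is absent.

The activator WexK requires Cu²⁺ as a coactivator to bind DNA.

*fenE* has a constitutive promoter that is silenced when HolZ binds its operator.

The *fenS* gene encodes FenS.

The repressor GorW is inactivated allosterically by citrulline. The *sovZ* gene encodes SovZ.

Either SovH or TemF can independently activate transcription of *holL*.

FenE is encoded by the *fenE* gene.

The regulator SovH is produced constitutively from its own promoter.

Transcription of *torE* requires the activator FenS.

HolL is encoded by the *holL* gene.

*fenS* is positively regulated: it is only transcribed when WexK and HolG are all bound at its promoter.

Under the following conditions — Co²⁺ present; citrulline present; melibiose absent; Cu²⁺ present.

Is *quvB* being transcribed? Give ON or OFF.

Cu²⁺ is present, so WexK is active.
Melibiose is absent, so HolG is active.
No repressor is bound and WexK and HolG are active, so *fenS* is transcribed.
So FenS is produced and active.
No repressor is bound and FenS is active, so *torE* is transcribed.
So TorE is produced and active.
SovH is produced constitutively and is active.
TemF is produced constitutively and is active.
Activator SovH is present, so *holL* is transcribed.
So HolL is produced and active.
With repressor TorE bound, *sovZ* is not transcribed.
So SovZ is not produced.
Citrulline is present, so GorW is inactive.
Co²⁺ is present, so HolZ is active.
With repressor HolZ bound, *fenE* is not transcribed.
So FenE is not produced.
With no repressor bound, *quvB* is transcribed.

ON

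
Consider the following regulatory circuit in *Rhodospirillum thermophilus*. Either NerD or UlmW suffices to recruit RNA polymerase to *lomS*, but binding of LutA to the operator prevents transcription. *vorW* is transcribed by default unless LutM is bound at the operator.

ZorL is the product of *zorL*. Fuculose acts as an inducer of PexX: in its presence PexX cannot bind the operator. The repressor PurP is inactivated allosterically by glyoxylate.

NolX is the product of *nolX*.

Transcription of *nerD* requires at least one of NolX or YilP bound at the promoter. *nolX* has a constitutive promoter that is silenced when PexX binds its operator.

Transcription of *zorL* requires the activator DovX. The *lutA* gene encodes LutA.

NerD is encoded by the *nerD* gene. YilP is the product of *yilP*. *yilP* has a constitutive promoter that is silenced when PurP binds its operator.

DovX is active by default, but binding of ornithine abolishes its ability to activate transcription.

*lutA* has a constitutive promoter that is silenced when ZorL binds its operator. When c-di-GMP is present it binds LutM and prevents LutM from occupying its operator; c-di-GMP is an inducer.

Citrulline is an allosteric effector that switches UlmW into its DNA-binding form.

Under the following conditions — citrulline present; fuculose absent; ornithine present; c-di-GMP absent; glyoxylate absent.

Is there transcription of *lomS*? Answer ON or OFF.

Fuculose is absent, so PexX is active.
With repressor PexX bound, *nolX* is not transcribed.
So NolX is not produced.
Glyoxylate is absent, so PurP is active.
With repressor PurP bound, *yilP* is not transcribed.
So YilP is not produced.
No activator is available at the *nerD* promoter, so *nerD* is not transcribed.
So NerD is not produced.
Ornithine is present, so DovX is inactive.
Required activator DovX is absent, so *zorL* is not transcribed.
So ZorL is not produced.
With no repressor bound, *lutA* is transcribed.
So LutA is produced and active.
Citrulline is present, so UlmW is active.
With repressor LutA bound, *lomS* is not transcribed.

OFF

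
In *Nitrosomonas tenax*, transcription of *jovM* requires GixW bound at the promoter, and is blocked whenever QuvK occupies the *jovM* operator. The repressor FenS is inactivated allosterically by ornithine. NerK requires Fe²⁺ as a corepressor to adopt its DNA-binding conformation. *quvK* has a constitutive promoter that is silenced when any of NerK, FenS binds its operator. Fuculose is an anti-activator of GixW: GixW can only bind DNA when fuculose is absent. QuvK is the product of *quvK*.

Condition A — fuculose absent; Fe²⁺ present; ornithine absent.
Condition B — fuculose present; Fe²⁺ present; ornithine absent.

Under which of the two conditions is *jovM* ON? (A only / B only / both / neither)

A only

Condition A:
Fuculose is absent, so GixW is active.
Fe²⁺ is present, so NerK is active.
Ornithine is absent, so FenS is active.
With repressor NerK bound, *quvK* is not transcribed.
So QuvK is not produced.
No repressor is bound and GixW is active, so *jovM* is transcribed.
→ *jovM* is ON in A.
Condition B:
Fuculose is present, so GixW is inactive.
Fe²⁺ is present, so NerK is active.
Ornithine is absent, so FenS is active.
With repressor NerK bound, *quvK* is not transcribed.
So QuvK is not produced.
Required activator GixW is absent, so *jovM* is not transcribed.
→ *jovM* is OFF in B.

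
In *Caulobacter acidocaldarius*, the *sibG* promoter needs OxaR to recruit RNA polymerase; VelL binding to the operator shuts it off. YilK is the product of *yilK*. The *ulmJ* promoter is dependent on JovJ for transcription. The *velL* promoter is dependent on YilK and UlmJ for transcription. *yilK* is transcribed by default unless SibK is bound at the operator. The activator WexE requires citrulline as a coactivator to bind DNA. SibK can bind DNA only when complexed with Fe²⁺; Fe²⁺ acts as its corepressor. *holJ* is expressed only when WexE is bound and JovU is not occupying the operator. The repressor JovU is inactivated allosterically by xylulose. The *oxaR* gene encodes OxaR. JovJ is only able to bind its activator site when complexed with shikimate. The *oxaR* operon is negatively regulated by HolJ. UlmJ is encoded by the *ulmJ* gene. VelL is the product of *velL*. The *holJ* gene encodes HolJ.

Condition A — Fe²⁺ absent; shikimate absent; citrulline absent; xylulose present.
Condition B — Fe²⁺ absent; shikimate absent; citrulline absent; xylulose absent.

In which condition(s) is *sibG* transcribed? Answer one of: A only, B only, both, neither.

both

Condition A:
Fe²⁺ is absent, so SibK is inactive.
With no repressor bound, *yilK* is transcribed.
So YilK is produced and active.
Shikimate is absent, so JovJ is inactive.
Required activator JovJ is absent, so *ulmJ* is not transcribed.
So UlmJ is not produced.
Required activator UlmJ is absent, so *velL* is not transcribed.
So VelL is not produced.
Citrulline is absent, so WexE is inactive.
Xylulose is present, so JovU is inactive.
Required activator WexE is absent, so *holJ* is not transcribed.
So HolJ is not produced.
With no repressor bound, *oxaR* is transcribed.
So OxaR is produced and active.
No repressor is bound and OxaR is active, so *sibG* is transcribed.
→ *sibG* is ON in A.
Condition B:
Fe²⁺ is absent, so SibK is inactive.
With no repressor bound, *yilK* is transcribed.
So YilK is produced and active.
Shikimate is absent, so JovJ is inactive.
Required activator JovJ is absent, so *ulmJ* is not transcribed.
So UlmJ is not produced.
Required activator UlmJ is absent, so *velL* is not transcribed.
So VelL is not produced.
Citrulline is absent, so WexE is inactive.
Xylulose is absent, so JovU is active.
With repressor JovU bound, *holJ* is not transcribed.
So HolJ is not produced.
With no repressor bound, *oxaR* is transcribed.
So OxaR is produced and active.
No repressor is bound and OxaR is active, so *sibG* is transcribed.
→ *sibG* is ON in B.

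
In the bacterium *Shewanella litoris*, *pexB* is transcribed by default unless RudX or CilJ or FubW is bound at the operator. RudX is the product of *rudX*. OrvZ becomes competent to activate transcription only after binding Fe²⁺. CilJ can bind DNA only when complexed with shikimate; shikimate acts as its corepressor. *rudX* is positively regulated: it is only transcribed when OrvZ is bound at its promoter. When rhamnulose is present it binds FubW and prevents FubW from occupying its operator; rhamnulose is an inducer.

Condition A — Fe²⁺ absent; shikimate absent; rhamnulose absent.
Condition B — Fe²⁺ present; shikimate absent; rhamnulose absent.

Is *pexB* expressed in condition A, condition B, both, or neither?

Condition A:
Fe²⁺ is absent, so OrvZ is inactive.
Required activator OrvZ is absent, so *rudX* is not transcribed.
So RudX is not produced.
Shikimate is absent, so CilJ is inactive.
Rhamnulose is absent, so FubW is active.
With repressor FubW bound, *pexB* is not transcribed.
→ *pexB* is OFF in A.
Condition B:
Fe²⁺ is present, so OrvZ is active.
No repressor is bound and OrvZ is active, so *rudX* is transcribed.
So RudX is produced and active.
Shikimate is absent, so CilJ is inactive.
Rhamnulose is absent, so FubW is active.
With repressor RudX bound, *pexB* is not transcribed.
→ *pexB* is OFF in B.

neither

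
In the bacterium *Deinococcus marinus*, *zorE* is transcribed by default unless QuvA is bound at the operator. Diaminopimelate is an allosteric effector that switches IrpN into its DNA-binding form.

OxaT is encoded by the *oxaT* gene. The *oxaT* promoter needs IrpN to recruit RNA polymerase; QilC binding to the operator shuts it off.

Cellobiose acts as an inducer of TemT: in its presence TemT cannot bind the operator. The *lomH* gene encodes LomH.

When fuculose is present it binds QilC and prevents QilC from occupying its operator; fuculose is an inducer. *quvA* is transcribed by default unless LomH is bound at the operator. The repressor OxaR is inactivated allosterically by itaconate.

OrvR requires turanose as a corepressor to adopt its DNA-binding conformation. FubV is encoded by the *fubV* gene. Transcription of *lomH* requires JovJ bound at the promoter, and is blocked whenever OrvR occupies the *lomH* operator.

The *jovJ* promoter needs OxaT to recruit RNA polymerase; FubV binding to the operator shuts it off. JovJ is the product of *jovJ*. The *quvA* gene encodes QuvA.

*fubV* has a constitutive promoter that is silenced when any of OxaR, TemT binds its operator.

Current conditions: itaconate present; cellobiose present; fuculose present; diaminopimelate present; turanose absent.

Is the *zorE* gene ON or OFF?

Itaconate is present, so OxaR is inactive.
Cellobiose is present, so TemT is inactive.
With no repressor bound, *fubV* is transcribed.
So FubV is produced and active.
Diaminopimelate is present, so IrpN is active.
Fuculose is present, so QilC is inactive.
No repressor is bound and IrpN is active, so *oxaT* is transcribed.
So OxaT is produced and active.
With repressor FubV bound, *jovJ* is not transcribed.
So JovJ is not produced.
Turanose is absent, so OrvR is inactive.
Required activator JovJ is absent, so *lomH* is not transcribed.
So LomH is not produced.
With no repressor bound, *quvA* is transcribed.
So QuvA is produced and active.
With repressor QuvA bound, *zorE* is not transcribed.

OFF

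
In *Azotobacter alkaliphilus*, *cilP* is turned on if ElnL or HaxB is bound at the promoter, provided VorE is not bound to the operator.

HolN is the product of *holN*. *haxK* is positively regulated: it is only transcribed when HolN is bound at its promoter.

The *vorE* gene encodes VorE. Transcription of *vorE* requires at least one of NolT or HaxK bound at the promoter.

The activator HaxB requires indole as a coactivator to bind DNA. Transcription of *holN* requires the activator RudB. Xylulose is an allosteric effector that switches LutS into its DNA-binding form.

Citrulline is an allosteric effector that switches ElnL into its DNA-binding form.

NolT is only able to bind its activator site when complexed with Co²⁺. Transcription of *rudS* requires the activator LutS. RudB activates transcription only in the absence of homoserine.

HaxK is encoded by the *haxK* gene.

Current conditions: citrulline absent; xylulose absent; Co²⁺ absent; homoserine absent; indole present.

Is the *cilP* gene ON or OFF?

Citrulline is absent, so ElnL is inactive.
Indole is present, so HaxB is active.
Co²⁺ is absent, so NolT is inactive.
Homoserine is absent, so RudB is active.
No repressor is bound and RudB is active, so *holN* is transcribed.
So HolN is produced and active.
No repressor is bound and HolN is active, so *haxK* is transcribed.
So HaxK is produced and active.
Activator HaxK is present, so *vorE* is transcribed.
So VorE is produced and active.
With repressor VorE bound, *cilP* is not transcribed.

OFF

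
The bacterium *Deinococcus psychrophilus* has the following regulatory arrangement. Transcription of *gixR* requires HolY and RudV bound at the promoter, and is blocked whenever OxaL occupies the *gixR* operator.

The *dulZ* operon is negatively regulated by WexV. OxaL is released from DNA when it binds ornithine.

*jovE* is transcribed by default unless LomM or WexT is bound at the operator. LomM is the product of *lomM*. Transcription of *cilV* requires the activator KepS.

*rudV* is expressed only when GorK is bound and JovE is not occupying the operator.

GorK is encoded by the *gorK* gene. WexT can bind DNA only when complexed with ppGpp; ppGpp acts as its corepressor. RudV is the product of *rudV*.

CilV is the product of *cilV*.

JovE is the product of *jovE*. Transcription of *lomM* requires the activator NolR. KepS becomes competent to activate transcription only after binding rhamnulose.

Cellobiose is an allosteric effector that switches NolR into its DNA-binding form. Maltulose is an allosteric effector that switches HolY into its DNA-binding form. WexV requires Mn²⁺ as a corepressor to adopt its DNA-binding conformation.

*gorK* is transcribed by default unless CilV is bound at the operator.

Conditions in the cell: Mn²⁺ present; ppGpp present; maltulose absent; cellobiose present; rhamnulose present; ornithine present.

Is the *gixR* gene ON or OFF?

OFF

Ornithine is present, so OxaL is inactive.
Maltulose is absent, so HolY is inactive.
Cellobiose is present, so NolR is active.
No repressor is bound and NolR is active, so *lomM* is transcribed.
So LomM is produced and active.
ppGpp is present, so WexT is active.
With repressor LomM bound, *jovE* is not transcribed.
So JovE is not produced.
Rhamnulose is present, so KepS is active.
No repressor is bound and KepS is active, so *cilV* is transcribed.
So CilV is produced and active.
With repressor CilV bound, *gorK* is not transcribed.
So GorK is not produced.
Required activator GorK is absent, so *rudV* is not transcribed.
So RudV is not produced.
Required activator HolY is absent, so *gixR* is not transcribed.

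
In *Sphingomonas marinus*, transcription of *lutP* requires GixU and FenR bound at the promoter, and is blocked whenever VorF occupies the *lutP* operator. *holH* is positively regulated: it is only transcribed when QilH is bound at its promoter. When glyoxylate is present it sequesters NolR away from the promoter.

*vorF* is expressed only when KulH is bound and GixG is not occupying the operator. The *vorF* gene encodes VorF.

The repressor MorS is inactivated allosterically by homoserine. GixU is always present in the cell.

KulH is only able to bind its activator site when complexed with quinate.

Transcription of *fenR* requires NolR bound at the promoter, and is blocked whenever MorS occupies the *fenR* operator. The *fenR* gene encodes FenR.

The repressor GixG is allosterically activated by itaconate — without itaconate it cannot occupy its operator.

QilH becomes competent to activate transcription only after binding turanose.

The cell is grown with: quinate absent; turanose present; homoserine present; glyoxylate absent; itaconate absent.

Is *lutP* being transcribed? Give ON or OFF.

ON

GixU is produced constitutively and is active.
Homoserine is present, so MorS is inactive.
Glyoxylate is absent, so NolR is active.
No repressor is bound and NolR is active, so *fenR* is transcribed.
So FenR is produced and active.
Quinate is absent, so KulH is inactive.
Itaconate is absent, so GixG is inactive.
Required activator KulH is absent, so *vorF* is not transcribed.
So VorF is not produced.
No repressor is bound and GixU and FenR are active, so *lutP* is transcribed.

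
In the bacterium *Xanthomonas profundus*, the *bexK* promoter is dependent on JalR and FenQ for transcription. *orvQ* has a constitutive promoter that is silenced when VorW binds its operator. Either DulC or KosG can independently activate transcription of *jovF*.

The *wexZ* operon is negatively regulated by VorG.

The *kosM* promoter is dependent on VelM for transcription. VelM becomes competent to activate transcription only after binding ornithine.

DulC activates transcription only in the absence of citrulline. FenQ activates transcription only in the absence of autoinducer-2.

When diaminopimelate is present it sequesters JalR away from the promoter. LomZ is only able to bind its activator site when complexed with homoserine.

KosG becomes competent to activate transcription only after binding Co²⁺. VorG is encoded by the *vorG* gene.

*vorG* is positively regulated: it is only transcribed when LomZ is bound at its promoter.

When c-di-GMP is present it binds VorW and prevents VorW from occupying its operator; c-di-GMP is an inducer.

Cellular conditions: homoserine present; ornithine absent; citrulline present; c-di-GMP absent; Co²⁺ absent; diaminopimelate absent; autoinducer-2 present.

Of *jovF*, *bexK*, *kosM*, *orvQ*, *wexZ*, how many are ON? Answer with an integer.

0

Citrulline is present, so DulC is inactive.
Co²⁺ is absent, so KosG is inactive.
No activator is available at the *jovF* promoter, so *jovF* is not transcribed.
→ *jovF* is OFF.
Diaminopimelate is absent, so JalR is active.
Autoinducer-2 is present, so FenQ is inactive.
Required activator FenQ is absent, so *bexK* is not transcribed.
→ *bexK* is OFF.
Ornithine is absent, so VelM is inactive.
Required activator VelM is absent, so *kosM* is not transcribed.
→ *kosM* is OFF.
c-di-GMP is absent, so VorW is active.
With repressor VorW bound, *orvQ* is not transcribed.
→ *orvQ* is OFF.
Homoserine is present, so LomZ is active.
No repressor is bound and LomZ is active, so *vorG* is transcribed.
So VorG is produced and active.
With repressor VorG bound, *wexZ* is not transcribed.
→ *wexZ* is OFF.
0 of the 5 genes are transcribed.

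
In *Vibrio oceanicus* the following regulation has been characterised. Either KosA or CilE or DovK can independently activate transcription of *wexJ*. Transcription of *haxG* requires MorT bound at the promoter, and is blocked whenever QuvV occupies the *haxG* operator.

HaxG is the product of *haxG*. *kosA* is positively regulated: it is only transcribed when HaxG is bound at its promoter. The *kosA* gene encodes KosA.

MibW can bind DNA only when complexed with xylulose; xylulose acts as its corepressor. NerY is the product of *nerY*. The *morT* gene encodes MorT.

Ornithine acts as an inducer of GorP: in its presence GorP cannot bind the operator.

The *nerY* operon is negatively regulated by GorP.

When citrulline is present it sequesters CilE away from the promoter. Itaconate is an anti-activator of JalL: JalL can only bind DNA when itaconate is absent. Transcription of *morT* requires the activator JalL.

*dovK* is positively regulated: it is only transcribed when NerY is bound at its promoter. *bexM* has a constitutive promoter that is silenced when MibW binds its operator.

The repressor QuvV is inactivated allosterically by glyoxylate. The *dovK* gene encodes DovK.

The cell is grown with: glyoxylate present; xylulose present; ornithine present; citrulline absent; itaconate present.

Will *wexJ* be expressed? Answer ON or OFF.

Itaconate is present, so JalL is inactive.
Required activator JalL is absent, so *morT* is not transcribed.
So MorT is not produced.
Glyoxylate is present, so QuvV is inactive.
Required activator MorT is absent, so *haxG* is not transcribed.
So HaxG is not produced.
Required activator HaxG is absent, so *kosA* is not transcribed.
So KosA is not produced.
Citrulline is absent, so CilE is active.
Ornithine is present, so GorP is inactive.
With no repressor bound, *nerY* is transcribed.
So NerY is produced and active.
No repressor is bound and NerY is active, so *dovK* is transcribed.
So DovK is produced and active.
Activator CilE is present, so *wexJ* is transcribed.

ON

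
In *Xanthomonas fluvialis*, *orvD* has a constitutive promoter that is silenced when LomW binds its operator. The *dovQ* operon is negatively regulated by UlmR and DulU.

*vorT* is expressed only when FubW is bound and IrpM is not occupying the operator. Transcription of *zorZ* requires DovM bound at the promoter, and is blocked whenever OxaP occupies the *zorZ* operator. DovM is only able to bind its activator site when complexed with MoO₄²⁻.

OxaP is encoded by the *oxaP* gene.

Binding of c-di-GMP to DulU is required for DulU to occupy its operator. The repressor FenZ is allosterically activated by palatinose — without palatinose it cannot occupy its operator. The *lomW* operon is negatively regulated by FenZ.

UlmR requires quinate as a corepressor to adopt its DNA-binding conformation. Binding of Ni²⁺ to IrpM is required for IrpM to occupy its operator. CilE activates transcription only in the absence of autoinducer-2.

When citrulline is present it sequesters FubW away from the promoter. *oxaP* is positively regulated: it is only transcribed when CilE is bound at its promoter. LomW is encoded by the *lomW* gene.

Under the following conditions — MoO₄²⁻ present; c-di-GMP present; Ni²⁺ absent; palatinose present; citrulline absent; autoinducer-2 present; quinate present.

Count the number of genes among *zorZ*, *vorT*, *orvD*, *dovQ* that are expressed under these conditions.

MoO₄²⁻ is present, so DovM is active.
Autoinducer-2 is present, so CilE is inactive.
Required activator CilE is absent, so *oxaP* is not transcribed.
So OxaP is not produced.
No repressor is bound and DovM is active, so *zorZ* is transcribed.
→ *zorZ* is ON.
Ni²⁺ is absent, so IrpM is inactive.
Citrulline is absent, so FubW is active.
No repressor is bound and FubW is active, so *vorT* is transcribed.
→ *vorT* is ON.
Palatinose is present, so FenZ is active.
With repressor FenZ bound, *lomW* is not transcribed.
So LomW is not produced.
With no repressor bound, *orvD* is transcribed.
→ *orvD* is ON.
Quinate is present, so UlmR is active.
c-di-GMP is present, so DulU is active.
With repressor UlmR bound, *dovQ* is not transcribed.
→ *dovQ* is OFF.
3 of the 4 genes are transcribed.

3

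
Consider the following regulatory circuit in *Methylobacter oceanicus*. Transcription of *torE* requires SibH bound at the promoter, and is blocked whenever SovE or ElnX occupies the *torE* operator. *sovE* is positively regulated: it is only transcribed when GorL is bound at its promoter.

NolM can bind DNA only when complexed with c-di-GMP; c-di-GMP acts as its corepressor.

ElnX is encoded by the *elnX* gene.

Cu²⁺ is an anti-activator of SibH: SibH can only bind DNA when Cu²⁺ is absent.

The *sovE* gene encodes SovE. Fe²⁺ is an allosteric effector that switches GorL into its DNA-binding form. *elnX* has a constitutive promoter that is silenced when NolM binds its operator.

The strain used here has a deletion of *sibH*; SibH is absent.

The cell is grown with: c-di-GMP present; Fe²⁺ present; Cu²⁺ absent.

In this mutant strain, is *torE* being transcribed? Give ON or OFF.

OFF

Fe²⁺ is present, so GorL is active.
No repressor is bound and GorL is active, so *sovE* is transcribed.
So SovE is produced and active.
SibH is non-functional in this strain, so it has no effect.
c-di-GMP is present, so NolM is active.
With repressor NolM bound, *elnX* is not transcribed.
So ElnX is not produced.
With repressor SovE bound, *torE* is not transcribed.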